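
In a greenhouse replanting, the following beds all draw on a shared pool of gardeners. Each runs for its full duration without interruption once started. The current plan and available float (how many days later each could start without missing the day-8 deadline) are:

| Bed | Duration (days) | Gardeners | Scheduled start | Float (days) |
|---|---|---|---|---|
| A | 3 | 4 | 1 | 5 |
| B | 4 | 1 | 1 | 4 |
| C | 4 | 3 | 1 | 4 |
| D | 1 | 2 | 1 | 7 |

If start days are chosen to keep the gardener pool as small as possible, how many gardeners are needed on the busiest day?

Early-start (A@1, B@1, C@1, D@1) gives peak 10: d1:10  d2:8  d3:8  d4:4  d5:0  d6:0  d7:0  d8:0.
Shift B→4, C→4, D→8.
Schedule A@1, B@4, C@4, D@8: d1:4  d2:4  d3:4  d4:4  d5:4  d6:4  d7:4  d8:2 — peak 4.
Total gardener-days = 30 over 8 days ⇒ peak ≥ ⌈30/8⌉ = 4, so 4 is optimal.

4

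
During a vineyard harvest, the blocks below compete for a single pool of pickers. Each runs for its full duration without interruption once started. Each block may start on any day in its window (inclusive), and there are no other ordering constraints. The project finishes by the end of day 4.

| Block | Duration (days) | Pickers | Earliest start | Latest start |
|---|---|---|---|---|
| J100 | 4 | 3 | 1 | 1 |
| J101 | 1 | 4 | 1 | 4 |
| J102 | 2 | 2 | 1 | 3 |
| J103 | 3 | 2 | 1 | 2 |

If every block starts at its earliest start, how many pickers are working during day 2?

At early start, day 2 has: J100, J102, J103.
Demand: 3 + 2 + 2 = 7.

7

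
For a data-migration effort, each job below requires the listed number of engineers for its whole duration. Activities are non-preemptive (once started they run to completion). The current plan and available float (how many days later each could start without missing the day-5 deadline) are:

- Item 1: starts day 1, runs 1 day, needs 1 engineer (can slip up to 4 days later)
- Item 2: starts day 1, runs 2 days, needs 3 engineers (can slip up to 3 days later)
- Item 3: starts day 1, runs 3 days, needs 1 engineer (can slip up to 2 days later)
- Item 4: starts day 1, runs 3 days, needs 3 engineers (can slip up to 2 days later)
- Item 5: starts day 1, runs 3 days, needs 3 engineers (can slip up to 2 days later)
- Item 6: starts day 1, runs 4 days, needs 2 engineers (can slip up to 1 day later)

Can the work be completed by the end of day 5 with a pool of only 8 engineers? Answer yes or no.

The minimum achievable peak is 9; 8 < 9, so no feasible schedule stays within the cap.

no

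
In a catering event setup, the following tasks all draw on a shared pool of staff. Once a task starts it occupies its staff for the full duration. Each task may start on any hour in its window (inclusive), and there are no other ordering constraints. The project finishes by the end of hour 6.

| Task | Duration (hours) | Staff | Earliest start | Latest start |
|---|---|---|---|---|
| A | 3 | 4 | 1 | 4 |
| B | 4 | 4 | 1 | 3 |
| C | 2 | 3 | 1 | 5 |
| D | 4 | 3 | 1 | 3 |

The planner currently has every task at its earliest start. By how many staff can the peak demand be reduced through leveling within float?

3

Early-start peak: h1:14  h2:14  h3:11  h4:7  h5:0  h6:0 ⇒ 14.
Leveled (A@1, B@1, C@1, D@3): h1:11  h2:11  h3:11  h4:7  h5:3  h6:3 ⇒ 11.
Reduction 14 − 11 = 3.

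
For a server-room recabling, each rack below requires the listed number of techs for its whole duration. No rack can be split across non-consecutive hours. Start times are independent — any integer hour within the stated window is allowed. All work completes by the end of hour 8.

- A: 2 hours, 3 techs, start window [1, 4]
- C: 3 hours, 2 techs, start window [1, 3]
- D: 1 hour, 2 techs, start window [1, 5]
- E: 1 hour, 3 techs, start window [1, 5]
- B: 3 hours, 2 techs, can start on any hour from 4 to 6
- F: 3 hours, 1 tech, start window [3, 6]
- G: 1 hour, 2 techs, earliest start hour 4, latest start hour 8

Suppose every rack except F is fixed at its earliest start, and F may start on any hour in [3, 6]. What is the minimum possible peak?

F@3: h1:10  h2:5  h3:3  h4:5  h5:3  h6:2  h7:0  h8:0 → peak 10
F@4: h1:10  h2:5  h3:2  h4:5  h5:3  h6:3  h7:0  h8:0 → peak 10
F@5: h1:10  h2:5  h3:2  h4:4  h5:3  h6:3  h7:1  h8:0 → peak 10
F@6: h1:10  h2:5  h3:2  h4:4  h5:2  h6:3  h7:1  h8:1 → peak 10
Best is F@3, peak 10.

10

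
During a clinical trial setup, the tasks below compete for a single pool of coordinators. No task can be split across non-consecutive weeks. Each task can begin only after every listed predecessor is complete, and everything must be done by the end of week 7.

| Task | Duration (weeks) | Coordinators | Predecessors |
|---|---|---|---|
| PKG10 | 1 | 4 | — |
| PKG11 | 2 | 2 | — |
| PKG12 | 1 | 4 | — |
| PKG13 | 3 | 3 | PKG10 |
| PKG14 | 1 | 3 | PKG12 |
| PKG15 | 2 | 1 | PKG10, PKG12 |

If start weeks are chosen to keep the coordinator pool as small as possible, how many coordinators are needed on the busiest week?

Early-start (PKG10@1, PKG11@1, PKG12@1, PKG13@2, PKG14@2, PKG15@2) gives peak 10: w1:10  w2:9  w3:4  w4:3  w5:0  w6:0  w7:0.
Shift PKG11→2, PKG12→5, PKG14→6, PKG15→6.
Schedule PKG10@1, PKG11@2, PKG12@5, PKG13@2, PKG14@6, PKG15@6: w1:4  w2:5  w3:5  w4:3  w5:4  w6:4  w7:1 — peak 5.

5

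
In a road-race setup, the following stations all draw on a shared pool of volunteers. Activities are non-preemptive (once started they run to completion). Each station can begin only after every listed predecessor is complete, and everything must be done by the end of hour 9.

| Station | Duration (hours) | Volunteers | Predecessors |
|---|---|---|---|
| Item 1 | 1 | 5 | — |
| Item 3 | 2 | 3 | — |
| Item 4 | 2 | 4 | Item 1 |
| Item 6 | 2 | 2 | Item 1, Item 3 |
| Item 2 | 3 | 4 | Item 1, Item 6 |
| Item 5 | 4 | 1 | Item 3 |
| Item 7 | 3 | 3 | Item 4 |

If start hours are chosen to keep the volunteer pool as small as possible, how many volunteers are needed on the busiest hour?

Early-start (Item 1@1, Item 3@1, Item 4@2, Item 6@3, Item 2@5, Item 5@3, Item 7@4) gives peak 8: h1:8  h2:7  h3:7  h4:6  h5:8  h6:8  h7:4  h8:0  h9:0.
Shift Item 3→2, Item 6→4, Item 2→7, Item 5→4.
Schedule Item 1@1, Item 3@2, Item 4@2, Item 6@4, Item 2@7, Item 5@4, Item 7@4: h1:5  h2:7  h3:7  h4:6  h5:6  h6:4  h7:5  h8:4  h9:4 — peak 7.

7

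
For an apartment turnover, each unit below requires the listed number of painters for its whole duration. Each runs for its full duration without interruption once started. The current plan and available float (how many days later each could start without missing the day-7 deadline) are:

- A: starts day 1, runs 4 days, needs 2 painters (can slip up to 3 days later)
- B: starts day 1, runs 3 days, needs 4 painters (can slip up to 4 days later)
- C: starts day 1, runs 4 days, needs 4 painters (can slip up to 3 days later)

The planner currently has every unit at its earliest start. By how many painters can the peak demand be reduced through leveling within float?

Early-start peak: d1:10  d2:10  d3:10  d4:6  d5:0  d6:0  d7:0 ⇒ 10.
Leveled (A@1, B@1, C@4): d1:6  d2:6  d3:6  d4:6  d5:4  d6:4  d7:4 ⇒ 6.
Reduction 10 − 6 = 4.

4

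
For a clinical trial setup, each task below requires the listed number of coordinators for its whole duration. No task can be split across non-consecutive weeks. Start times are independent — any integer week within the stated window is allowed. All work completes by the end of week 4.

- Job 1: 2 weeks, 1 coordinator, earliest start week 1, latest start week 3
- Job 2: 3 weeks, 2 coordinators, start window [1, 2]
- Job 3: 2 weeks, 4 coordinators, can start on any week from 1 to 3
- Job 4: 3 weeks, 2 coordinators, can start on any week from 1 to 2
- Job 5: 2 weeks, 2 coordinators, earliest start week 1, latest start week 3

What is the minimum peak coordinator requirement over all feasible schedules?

8

Early-start (Job 1@1, Job 2@1, Job 3@1, Job 4@1, Job 5@1) gives peak 11: w1:11  w2:11  w3:4  w4:0.
Shift Job 3→3.
Schedule Job 1@1, Job 2@1, Job 3@3, Job 4@1, Job 5@1: w1:7  w2:7  w3:8  w4:4 — peak 8.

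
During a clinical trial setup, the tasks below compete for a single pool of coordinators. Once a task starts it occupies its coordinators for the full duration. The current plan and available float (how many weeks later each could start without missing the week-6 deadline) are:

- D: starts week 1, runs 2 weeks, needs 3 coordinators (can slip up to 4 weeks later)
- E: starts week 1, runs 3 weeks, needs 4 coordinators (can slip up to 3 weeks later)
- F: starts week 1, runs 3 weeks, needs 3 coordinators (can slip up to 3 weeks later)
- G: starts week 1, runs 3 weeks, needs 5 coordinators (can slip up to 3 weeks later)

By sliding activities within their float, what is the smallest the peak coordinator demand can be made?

Early-start (D@1, E@1, F@1, G@1) gives peak 15: w1:15  w2:15  w3:12  w4:0  w5:0  w6:0.
Shift F→3, G→4.
Schedule D@1, E@1, F@3, G@4: w1:7  w2:7  w3:7  w4:8  w5:8  w6:5 — peak 8.

8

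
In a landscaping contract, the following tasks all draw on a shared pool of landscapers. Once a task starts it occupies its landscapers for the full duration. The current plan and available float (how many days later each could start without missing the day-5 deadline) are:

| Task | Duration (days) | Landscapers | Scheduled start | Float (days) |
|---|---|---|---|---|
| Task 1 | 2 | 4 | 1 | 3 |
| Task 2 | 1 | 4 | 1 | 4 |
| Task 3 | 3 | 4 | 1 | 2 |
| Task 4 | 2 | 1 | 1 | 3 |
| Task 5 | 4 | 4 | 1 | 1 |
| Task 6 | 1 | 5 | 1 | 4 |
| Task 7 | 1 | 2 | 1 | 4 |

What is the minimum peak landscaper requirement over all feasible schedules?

Early-start (Task 1@1, Task 2@1, Task 3@1, Task 4@1, Task 5@1, Task 6@1, Task 7@1) gives peak 24: d1:24  d2:13  d3:8  d4:4  d5:0.
Shift Task 4→3, Task 5→2, Task 6→4, Task 7→3.
Schedule Task 1@1, Task 2@1, Task 3@1, Task 4@3, Task 5@2, Task 6@4, Task 7@3: d1:12  d2:12  d3:11  d4:10  d5:4 — peak 12.

12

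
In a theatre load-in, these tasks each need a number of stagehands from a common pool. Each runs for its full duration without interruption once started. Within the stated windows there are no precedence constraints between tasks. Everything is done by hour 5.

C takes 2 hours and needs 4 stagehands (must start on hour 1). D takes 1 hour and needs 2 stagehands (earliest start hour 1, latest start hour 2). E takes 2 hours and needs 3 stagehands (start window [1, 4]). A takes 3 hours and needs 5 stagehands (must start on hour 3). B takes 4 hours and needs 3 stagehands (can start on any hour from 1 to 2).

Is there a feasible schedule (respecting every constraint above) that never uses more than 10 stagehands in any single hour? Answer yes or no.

yes

Schedule C@1, D@1, E@1, A@3, B@2: h1:9  h2:10  h3:8  h4:8  h5:8 — peak 10 ≤ 10.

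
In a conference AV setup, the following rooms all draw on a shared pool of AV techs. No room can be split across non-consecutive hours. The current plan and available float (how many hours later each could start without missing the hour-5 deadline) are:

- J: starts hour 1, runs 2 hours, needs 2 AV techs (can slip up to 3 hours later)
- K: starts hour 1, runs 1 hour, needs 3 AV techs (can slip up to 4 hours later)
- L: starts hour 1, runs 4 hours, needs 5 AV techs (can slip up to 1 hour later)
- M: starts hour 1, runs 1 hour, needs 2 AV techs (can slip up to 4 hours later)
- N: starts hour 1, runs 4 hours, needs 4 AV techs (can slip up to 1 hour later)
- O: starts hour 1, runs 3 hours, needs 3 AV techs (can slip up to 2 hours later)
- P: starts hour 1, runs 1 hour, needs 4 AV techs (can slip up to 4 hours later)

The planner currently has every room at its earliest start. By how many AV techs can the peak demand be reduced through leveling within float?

11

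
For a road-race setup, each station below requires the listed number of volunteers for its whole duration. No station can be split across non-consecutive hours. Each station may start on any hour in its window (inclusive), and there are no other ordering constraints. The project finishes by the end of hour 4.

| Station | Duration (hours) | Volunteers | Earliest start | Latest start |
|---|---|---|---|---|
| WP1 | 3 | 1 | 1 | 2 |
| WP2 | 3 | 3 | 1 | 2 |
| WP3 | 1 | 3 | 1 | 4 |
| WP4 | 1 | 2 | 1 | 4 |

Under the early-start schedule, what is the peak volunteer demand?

Early-start schedule: WP1@1, WP2@1, WP3@1, WP4@1.
Load per hour: hour 1: 9, hour 2: 4, hour 3: 4, hour 4: 0.
Peak is 9.

9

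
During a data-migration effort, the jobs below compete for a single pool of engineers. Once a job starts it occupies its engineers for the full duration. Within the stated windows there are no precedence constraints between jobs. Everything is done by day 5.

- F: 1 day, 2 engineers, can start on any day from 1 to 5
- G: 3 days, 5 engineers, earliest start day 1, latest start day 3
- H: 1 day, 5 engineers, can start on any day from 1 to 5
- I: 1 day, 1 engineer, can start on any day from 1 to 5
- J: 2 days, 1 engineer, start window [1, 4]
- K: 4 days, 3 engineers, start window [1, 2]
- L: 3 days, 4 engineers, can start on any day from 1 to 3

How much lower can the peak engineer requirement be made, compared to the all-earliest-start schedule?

Early-start peak: d1:21  d2:13  d3:12  d4:3  d5:0 ⇒ 21.
Leveled (F@1, G@1, H@1, I@2, J@4, K@2, L@3): d1:12  d2:9  d3:12  d4:8  d5:8 ⇒ 12.
Reduction 21 − 12 = 9.

9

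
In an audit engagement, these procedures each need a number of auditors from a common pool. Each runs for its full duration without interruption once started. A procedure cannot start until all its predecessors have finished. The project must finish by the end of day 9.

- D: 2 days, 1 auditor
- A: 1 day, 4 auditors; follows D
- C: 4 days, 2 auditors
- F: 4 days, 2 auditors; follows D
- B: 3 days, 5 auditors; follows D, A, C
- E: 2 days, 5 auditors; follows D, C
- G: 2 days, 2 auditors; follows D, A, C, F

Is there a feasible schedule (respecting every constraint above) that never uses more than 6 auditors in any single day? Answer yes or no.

The minimum achievable peak is 7; 6 < 7, so no feasible schedule stays within the cap.

no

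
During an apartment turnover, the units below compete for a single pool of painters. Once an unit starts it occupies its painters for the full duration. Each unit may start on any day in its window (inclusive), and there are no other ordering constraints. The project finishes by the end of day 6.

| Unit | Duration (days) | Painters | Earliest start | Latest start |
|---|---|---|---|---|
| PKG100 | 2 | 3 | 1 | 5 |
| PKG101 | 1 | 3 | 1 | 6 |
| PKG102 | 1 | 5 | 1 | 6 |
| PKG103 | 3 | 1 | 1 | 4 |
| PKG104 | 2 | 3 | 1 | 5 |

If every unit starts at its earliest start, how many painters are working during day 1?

15

At early start, day 1 has: PKG100, PKG101, PKG102, PKG103, PKG104.
Demand: 3 + 3 + 5 + 1 + 3 = 15.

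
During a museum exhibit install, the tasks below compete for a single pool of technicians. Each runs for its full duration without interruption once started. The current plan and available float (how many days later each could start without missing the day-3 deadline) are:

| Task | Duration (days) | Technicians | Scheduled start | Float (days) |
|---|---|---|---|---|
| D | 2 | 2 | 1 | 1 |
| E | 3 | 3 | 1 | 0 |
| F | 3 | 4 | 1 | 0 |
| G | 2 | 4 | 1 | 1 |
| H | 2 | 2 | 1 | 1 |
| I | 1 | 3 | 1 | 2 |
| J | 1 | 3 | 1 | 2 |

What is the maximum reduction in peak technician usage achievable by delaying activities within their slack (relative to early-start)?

6

Early-start peak: d1:21  d2:15  d3:7 ⇒ 21.
Leveled (D@1, E@1, F@1, G@1, H@1, I@3, J@3): d1:15  d2:15  d3:13 ⇒ 15.
Reduction 21 − 15 = 6.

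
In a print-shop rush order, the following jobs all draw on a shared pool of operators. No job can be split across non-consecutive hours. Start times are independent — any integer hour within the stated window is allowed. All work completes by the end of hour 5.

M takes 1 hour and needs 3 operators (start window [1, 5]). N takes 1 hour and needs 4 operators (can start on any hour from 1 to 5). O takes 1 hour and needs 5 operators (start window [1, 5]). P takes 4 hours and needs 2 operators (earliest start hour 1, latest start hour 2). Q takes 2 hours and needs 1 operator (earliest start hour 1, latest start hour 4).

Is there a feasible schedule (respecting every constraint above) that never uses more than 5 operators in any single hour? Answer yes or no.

The minimum achievable peak is 6; 5 < 6, so no feasible schedule stays within the cap.

no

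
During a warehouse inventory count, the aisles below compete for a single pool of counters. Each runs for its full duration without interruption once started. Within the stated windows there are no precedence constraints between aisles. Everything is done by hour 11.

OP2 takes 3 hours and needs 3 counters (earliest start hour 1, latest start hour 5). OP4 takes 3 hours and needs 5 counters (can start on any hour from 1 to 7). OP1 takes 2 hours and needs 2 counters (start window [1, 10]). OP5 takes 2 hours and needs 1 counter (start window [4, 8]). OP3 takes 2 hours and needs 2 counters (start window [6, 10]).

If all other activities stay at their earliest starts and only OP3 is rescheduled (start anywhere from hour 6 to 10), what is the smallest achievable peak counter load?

10

OP3@6: h1:10  h2:10  h3:8  h4:1  h5:1  h6:2  h7:2  h8:0  h9:0  h10:0  h11:0 → peak 10
OP3@7: h1:10  h2:10  h3:8  h4:1  h5:1  h6:0  h7:2  h8:2  h9:0  h10:0  h11:0 → peak 10
OP3@8: h1:10  h2:10  h3:8  h4:1  h5:1  h6:0  h7:0  h8:2  h9:2  h10:0  h11:0 → peak 10
OP3@9: h1:10  h2:10  h3:8  h4:1  h5:1  h6:0  h7:0  h8:0  h9:2  h10:2  h11:0 → peak 10
OP3@10: h1:10  h2:10  h3:8  h4:1  h5:1  h6:0  h7:0  h8:0  h9:0  h10:2  h11:2 → peak 10
Best is OP3@6, peak 10.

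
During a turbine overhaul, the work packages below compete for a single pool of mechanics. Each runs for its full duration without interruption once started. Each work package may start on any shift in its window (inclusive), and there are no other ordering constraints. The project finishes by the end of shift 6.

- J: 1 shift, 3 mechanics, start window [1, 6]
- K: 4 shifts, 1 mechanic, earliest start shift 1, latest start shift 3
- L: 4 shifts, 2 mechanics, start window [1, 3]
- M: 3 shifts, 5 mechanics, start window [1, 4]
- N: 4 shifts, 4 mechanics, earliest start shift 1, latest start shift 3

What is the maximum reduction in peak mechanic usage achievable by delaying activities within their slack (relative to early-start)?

Early-start peak: s1:15  s2:12  s3:12  s4:7  s5:0  s6:0 ⇒ 15.
Leveled (J@1, K@1, L@1, M@1, N@2): s1:11  s2:12  s3:12  s4:7  s5:4  s6:0 ⇒ 12.
Reduction 15 − 12 = 3.

3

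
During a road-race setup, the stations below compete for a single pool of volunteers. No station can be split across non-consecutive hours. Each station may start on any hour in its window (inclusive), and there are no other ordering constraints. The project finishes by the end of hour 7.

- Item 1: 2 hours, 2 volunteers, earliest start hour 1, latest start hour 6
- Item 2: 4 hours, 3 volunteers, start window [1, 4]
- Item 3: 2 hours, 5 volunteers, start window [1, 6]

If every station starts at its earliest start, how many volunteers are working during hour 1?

10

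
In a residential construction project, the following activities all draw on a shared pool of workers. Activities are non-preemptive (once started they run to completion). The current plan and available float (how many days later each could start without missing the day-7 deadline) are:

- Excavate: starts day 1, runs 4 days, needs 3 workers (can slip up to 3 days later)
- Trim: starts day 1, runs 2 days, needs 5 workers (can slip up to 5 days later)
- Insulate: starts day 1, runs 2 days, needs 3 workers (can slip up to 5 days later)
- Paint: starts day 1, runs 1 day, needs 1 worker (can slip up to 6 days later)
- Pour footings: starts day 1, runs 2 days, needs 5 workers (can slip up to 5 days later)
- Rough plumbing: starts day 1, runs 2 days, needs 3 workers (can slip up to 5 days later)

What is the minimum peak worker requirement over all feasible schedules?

Early-start (Excavate@1, Trim@1, Insulate@1, Paint@1, Pour footings@1, Rough plumbing@1) gives peak 20: d1:20  d2:19  d3:3  d4:3  d5:0  d6:0  d7:0.
Shift Insulate→3, Paint→3, Pour footings→5, Rough plumbing→5.
Schedule Excavate@1, Trim@1, Insulate@3, Paint@3, Pour footings@5, Rough plumbing@5: d1:8  d2:8  d3:7  d4:6  d5:8  d6:8  d7:0 — peak 8.

8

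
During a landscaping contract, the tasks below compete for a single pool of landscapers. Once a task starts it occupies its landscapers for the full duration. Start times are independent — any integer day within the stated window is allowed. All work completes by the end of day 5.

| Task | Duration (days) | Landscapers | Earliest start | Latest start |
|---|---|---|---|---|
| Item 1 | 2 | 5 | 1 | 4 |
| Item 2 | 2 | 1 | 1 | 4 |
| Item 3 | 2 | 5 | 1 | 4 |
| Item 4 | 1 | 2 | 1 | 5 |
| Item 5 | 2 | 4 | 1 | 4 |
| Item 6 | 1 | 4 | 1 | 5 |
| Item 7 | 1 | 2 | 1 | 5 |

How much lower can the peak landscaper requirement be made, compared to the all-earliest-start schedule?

14

Early-start peak: d1:23  d2:15  d3:0  d4:0  d5:0 ⇒ 23.
Leveled (Item 1@1, Item 2@1, Item 3@3, Item 4@1, Item 5@3, Item 6@5, Item 7@2): d1:8  d2:8  d3:9  d4:9  d5:4 ⇒ 9.
Reduction 23 − 9 = 14.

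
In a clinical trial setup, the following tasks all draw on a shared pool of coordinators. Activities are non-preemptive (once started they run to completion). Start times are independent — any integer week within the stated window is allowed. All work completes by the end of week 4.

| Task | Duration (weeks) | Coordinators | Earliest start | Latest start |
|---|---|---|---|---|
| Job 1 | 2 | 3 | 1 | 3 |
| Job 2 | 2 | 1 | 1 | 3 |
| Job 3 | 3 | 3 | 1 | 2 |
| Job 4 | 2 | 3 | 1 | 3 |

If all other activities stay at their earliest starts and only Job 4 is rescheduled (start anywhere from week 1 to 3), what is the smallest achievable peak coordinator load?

7

Job 4@1: w1:10  w2:10  w3:3  w4:0 → peak 10
Job 4@2: w1:7  w2:10  w3:6  w4:0 → peak 10
Job 4@3: w1:7  w2:7  w3:6  w4:3 → peak 7
Best is Job 4@3, peak 7.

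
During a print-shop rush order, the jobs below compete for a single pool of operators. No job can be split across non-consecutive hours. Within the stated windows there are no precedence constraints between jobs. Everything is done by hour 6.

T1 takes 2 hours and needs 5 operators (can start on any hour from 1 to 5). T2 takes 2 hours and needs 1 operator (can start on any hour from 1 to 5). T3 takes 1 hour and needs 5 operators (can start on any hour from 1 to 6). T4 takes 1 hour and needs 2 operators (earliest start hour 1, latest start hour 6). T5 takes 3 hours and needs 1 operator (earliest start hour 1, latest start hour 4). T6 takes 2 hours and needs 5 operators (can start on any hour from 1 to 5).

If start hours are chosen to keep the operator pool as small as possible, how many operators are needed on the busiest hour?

6

Early-start (T1@1, T2@1, T3@1, T4@1, T5@1, T6@1) gives peak 19: h1:19  h2:12  h3:1  h4:0  h5:0  h6:0.
Shift T3→3, T4→4, T5→3, T6→5.
Schedule T1@1, T2@1, T3@3, T4@4, T5@3, T6@5: h1:6  h2:6  h3:6  h4:3  h5:6  h6:5 — peak 6.
Total operator-hours = 32 over 6 hours ⇒ peak ≥ ⌈32/6⌉ = 6, so 6 is optimal.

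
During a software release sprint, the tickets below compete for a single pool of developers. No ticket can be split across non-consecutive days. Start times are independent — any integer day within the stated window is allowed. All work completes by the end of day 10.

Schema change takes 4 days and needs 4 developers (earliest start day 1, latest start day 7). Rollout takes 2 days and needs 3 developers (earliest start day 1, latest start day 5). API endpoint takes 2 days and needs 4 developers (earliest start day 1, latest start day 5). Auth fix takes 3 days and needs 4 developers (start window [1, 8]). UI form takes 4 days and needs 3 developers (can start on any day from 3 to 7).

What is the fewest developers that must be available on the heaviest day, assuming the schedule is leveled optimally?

7

Early-start (Schema change@1, Rollout@1, API endpoint@1, Auth fix@1, UI form@3) gives peak 15: d1:15  d2:15  d3:11  d4:7  d5:3  d6:3  d7:0  d8:0  d9:0  d10:0.
Shift API endpoint→5, Auth fix→7.
Schedule Schema change@1, Rollout@1, API endpoint@5, Auth fix@7, UI form@3: d1:7  d2:7  d3:7  d4:7  d5:7  d6:7  d7:4  d8:4  d9:4  d10:0 — peak 7.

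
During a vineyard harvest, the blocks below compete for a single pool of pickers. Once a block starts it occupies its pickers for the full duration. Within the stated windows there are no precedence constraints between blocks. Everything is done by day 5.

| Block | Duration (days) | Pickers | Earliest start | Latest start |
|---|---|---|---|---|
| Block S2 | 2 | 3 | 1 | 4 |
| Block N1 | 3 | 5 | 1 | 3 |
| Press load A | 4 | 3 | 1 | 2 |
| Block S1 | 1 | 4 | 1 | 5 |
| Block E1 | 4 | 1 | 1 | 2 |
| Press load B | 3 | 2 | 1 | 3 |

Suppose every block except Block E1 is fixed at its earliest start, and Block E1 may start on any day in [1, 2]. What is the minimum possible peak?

17

Block E1@1: d1:18  d2:14  d3:11  d4:4  d5:0 → peak 18
Block E1@2: d1:17  d2:14  d3:11  d4:4  d5:1 → peak 17
Best is Block E1@2, peak 17.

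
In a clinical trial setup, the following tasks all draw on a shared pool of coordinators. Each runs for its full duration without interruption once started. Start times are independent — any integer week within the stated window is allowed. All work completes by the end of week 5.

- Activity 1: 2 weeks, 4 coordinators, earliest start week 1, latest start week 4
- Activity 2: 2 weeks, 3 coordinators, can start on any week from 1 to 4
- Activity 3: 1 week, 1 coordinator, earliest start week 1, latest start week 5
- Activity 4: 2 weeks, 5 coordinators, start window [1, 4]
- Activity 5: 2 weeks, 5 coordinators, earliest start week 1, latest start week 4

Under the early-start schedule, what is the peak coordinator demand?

Early-start schedule: Activity 1@1, Activity 2@1, Activity 3@1, Activity 4@1, Activity 5@1.
Load per week: week 1: 18, week 2: 17, week 3: 0, week 4: 0, week 5: 0.
Peak is 18.

18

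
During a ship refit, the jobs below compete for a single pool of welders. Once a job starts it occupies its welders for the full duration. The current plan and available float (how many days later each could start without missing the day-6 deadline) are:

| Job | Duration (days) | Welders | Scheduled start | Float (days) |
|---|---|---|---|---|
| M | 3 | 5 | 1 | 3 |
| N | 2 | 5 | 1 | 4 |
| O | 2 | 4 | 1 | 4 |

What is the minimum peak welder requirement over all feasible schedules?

Early-start (M@1, N@1, O@1) gives peak 14: d1:14  d2:14  d3:5  d4:0  d5:0  d6:0.
Shift N→4.
Schedule M@1, N@4, O@1: d1:9  d2:9  d3:5  d4:5  d5:5  d6:0 — peak 9.

9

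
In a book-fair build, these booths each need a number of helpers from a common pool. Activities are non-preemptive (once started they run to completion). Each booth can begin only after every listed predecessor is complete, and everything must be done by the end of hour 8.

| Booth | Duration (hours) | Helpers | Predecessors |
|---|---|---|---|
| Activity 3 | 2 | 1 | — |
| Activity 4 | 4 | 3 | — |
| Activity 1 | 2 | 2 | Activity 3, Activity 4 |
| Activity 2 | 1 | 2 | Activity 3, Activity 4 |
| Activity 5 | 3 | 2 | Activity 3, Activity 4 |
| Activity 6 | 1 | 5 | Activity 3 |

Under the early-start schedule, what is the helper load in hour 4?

3

At early start, hour 4 has: Activity 4.
Demand: 3 = 3.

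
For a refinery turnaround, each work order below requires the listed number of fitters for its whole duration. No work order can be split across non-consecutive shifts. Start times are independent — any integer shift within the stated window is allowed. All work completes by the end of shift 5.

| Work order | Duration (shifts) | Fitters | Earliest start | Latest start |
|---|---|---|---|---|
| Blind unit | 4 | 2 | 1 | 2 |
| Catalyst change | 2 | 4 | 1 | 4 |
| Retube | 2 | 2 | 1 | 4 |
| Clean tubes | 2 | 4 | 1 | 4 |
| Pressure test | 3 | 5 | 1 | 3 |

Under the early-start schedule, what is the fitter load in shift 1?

At early start, shift 1 has: Blind unit, Catalyst change, Retube, Clean tubes, Pressure test.
Demand: 2 + 4 + 2 + 4 + 5 = 17.

17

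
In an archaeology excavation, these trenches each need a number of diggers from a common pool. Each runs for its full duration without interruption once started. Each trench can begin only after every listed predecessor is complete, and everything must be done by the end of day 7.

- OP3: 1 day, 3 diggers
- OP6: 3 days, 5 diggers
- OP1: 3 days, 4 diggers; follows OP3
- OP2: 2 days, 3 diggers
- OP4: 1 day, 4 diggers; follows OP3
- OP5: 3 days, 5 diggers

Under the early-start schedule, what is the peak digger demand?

21

Early-start schedule: OP3@1, OP6@1, OP1@2, OP2@1, OP4@2, OP5@1.
Load per day: day 1: 16, day 2: 21, day 3: 14, day 4: 4, day 5: 0, day 6: 0, day 7: 0.
Peak is 21.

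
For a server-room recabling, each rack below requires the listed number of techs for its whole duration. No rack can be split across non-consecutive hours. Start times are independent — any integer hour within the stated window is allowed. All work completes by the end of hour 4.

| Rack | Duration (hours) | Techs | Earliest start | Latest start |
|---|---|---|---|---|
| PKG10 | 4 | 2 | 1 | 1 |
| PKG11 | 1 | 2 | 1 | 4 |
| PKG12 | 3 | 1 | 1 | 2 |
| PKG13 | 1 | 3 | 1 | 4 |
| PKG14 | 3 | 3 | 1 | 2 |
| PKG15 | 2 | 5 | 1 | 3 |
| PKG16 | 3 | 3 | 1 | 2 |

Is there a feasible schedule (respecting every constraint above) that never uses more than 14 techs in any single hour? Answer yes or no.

Schedule PKG10@1, PKG11@1, PKG12@1, PKG13@1, PKG14@1, PKG15@2, PKG16@1: h1:14  h2:14  h3:14  h4:2 — peak 14 ≤ 14.

yes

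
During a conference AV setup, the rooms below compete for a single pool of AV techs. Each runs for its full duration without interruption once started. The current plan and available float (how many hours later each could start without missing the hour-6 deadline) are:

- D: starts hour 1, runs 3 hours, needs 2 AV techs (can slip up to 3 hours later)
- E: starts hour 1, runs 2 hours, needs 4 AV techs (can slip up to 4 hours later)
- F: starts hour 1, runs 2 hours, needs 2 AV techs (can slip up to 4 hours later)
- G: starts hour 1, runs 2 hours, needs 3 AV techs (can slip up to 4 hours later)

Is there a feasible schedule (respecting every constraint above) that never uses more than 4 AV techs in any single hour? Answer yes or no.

The minimum achievable peak is 5; 4 < 5, so no feasible schedule stays within the cap.

no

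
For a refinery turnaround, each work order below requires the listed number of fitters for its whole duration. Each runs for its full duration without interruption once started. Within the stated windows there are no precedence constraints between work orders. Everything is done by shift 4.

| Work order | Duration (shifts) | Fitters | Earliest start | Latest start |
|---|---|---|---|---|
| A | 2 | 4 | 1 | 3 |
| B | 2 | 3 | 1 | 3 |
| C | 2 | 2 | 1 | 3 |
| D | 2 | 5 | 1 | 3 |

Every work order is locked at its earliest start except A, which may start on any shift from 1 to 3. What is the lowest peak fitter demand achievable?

10

A@1: s1:14  s2:14  s3:0  s4:0 → peak 14
A@2: s1:10  s2:14  s3:4  s4:0 → peak 14
A@3: s1:10  s2:10  s3:4  s4:4 → peak 10
Best is A@3, peak 10.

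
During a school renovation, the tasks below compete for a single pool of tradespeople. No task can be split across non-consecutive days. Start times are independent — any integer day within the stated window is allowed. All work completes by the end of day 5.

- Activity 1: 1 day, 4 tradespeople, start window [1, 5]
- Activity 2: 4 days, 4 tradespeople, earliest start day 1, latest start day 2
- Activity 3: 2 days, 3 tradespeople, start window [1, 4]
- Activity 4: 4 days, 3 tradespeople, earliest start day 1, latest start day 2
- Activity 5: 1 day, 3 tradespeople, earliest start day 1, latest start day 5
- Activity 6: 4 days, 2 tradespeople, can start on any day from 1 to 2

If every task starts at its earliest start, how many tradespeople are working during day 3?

9

At early start, day 3 has: Activity 2, Activity 4, Activity 6.
Demand: 4 + 3 + 2 = 9.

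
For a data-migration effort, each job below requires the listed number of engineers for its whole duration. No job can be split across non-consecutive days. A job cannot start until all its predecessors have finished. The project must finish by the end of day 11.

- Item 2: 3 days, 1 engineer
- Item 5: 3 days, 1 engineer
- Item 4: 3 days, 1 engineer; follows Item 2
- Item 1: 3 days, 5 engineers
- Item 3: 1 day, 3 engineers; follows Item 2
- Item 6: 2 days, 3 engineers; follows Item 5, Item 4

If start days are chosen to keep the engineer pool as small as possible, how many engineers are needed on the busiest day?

5

Early-start (Item 2@1, Item 5@1, Item 4@4, Item 1@1, Item 3@4, Item 6@7) gives peak 7: d1:7  d2:7  d3:7  d4:4  d5:1  d6:1  d7:3  d8:3  d9:0  d10:0  d11:0.
Shift Item 1→7, Item 6→10.
Schedule Item 2@1, Item 5@1, Item 4@4, Item 1@7, Item 3@4, Item 6@10: d1:2  d2:2  d3:2  d4:4  d5:1  d6:1  d7:5  d8:5  d9:5  d10:3  d11:3 — peak 5.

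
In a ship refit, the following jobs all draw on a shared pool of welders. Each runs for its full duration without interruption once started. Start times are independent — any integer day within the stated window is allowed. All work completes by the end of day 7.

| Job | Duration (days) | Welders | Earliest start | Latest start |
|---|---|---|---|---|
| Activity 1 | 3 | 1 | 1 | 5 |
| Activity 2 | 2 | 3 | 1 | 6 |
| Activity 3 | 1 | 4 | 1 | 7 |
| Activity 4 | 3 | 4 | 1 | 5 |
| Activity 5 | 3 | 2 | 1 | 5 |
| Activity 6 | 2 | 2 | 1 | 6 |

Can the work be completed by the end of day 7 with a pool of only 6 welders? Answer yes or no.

yes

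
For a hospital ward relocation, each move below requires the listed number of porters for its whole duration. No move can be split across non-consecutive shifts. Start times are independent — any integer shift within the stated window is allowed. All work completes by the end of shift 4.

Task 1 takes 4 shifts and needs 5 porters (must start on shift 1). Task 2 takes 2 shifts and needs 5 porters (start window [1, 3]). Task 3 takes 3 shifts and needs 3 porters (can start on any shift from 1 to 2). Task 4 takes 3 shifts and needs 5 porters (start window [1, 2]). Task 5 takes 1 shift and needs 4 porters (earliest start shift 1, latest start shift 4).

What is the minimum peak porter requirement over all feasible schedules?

Early-start (Task 1@1, Task 2@1, Task 3@1, Task 4@1, Task 5@1) gives peak 22: s1:22  s2:18  s3:13  s4:5.
Shift Task 5→3.
Schedule Task 1@1, Task 2@1, Task 3@1, Task 4@1, Task 5@3: s1:18  s2:18  s3:17  s4:5 — peak 18.

18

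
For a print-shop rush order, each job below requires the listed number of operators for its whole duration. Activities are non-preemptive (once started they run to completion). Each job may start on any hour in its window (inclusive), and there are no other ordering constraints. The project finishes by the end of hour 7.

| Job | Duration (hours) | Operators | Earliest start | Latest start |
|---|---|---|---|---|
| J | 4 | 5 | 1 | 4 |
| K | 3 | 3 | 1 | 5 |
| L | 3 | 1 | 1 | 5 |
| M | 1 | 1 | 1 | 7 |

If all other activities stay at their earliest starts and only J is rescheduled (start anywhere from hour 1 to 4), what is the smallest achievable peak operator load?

J@1: h1:10  h2:9  h3:9  h4:5  h5:0  h6:0  h7:0 → peak 10
J@2: h1:5  h2:9  h3:9  h4:5  h5:5  h6:0  h7:0 → peak 9
J@3: h1:5  h2:4  h3:9  h4:5  h5:5  h6:5  h7:0 → peak 9
J@4: h1:5  h2:4  h3:4  h4:5  h5:5  h6:5  h7:5 → peak 5
Best is J@4, peak 5.

5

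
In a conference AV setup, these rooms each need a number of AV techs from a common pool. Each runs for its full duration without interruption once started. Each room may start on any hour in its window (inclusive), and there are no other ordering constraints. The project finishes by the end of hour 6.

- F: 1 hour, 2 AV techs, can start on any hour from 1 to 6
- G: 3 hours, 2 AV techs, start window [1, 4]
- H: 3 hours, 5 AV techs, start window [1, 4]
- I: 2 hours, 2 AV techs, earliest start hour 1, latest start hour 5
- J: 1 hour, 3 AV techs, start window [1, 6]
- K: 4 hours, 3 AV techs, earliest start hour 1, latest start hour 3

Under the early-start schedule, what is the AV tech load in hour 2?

At early start, hour 2 has: G, H, I, K.
Demand: 2 + 5 + 2 + 3 = 12.

12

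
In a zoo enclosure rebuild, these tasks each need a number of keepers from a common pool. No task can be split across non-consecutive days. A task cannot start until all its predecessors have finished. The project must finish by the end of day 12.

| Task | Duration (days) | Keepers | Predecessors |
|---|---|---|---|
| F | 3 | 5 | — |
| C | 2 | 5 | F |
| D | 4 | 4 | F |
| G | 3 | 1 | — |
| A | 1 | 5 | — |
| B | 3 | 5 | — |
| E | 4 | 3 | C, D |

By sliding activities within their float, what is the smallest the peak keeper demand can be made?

Early-start (F@1, C@4, D@4, G@1, A@1, B@1, E@8) gives peak 16: d1:16  d2:11  d3:11  d4:9  d5:9  d6:4  d7:4  d8:3  d9:3  d10:3  d11:3  d12:0.
Shift A→6, B→7.
Schedule F@1, C@4, D@4, G@1, A@6, B@7, E@8: d1:6  d2:6  d3:6  d4:9  d5:9  d6:9  d7:9  d8:8  d9:8  d10:3  d11:3  d12:0 — peak 9.

9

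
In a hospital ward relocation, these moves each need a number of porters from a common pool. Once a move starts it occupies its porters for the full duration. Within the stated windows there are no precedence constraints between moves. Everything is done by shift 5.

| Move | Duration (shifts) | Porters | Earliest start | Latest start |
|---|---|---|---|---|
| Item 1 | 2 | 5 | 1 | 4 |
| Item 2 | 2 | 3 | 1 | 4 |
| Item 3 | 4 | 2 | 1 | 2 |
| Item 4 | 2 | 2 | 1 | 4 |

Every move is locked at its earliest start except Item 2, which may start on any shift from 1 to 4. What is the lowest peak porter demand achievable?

Item 2@1: s1:12  s2:12  s3:2  s4:2  s5:0 → peak 12
Item 2@2: s1:9  s2:12  s3:5  s4:2  s5:0 → peak 12
Item 2@3: s1:9  s2:9  s3:5  s4:5  s5:0 → peak 9
Item 2@4: s1:9  s2:9  s3:2  s4:5  s5:3 → peak 9
Best is Item 2@3, peak 9.

9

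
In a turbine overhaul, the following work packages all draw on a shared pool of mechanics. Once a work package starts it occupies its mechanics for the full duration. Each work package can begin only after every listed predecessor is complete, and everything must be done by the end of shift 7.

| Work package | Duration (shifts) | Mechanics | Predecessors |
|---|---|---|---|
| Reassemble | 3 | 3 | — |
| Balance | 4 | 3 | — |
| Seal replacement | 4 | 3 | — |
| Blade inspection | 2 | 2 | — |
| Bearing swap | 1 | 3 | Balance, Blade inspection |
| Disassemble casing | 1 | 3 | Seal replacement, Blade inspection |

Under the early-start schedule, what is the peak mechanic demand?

Early-start schedule: Reassemble@1, Balance@1, Seal replacement@1, Blade inspection@1, Bearing swap@5, Disassemble casing@5.
Load per shift: shift 1: 11, shift 2: 11, shift 3: 9, shift 4: 6, shift 5: 6, shift 6: 0, shift 7: 0.
Peak is 11.

11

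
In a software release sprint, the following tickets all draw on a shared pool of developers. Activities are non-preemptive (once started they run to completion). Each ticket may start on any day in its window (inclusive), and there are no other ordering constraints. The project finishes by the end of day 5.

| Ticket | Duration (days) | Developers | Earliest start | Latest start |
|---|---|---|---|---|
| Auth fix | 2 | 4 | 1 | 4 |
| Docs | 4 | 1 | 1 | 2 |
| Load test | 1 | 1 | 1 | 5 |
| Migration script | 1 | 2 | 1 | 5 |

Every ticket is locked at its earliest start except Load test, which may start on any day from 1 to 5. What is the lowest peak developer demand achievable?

7

Load test@1: d1:8  d2:5  d3:1  d4:1  d5:0 → peak 8
Load test@2: d1:7  d2:6  d3:1  d4:1  d5:0 → peak 7
Load test@3: d1:7  d2:5  d3:2  d4:1  d5:0 → peak 7
Load test@4: d1:7  d2:5  d3:1  d4:2  d5:0 → peak 7
Load test@5: d1:7  d2:5  d3:1  d4:1  d5:1 → peak 7
Best is Load test@2, peak 7.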